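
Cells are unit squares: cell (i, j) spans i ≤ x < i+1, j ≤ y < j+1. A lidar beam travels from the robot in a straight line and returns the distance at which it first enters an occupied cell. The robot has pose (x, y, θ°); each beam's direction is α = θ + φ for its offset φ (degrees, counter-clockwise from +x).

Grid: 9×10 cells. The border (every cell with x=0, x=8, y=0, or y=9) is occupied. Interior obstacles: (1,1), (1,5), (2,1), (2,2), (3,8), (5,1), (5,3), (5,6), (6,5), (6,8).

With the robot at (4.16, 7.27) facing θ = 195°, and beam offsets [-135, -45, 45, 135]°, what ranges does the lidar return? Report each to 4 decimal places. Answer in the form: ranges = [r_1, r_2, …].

beam 1: φ=-135°, α=60°
  dir = (cos 60°, sin 60°) = (0.5000, 0.8660); from cell (4,7)
  next x-line at t=1.6800, next y-line at t=0.8429; Δt_x=2.0000, Δt_y=1.1547
    y: enter (4,8) at t=0.8429
    x: enter (5,8) at t=1.6800
    y: enter (5,9) at t=1.9976 ← occupied
  → r_1 = 1.9976
beam 2: φ=-45°, α=150°
  dir = (cos 150°, sin 150°) = (-0.8660, 0.5000); from cell (4,7)
  next x-line at t=0.1848, next y-line at t=1.4600; Δt_x=1.1547, Δt_y=2.0000
    x: enter (3,7) at t=0.1848
    x: enter (2,7) at t=1.3395
    y: enter (2,8) at t=1.4600
    x: enter (1,8) at t=2.4942
    y: enter (1,9) at t=3.4600 ← occupied
  → r_2 = 3.4600
beam 3: φ=45°, α=240°
  dir = (cos 240°, sin 240°) = (-0.5000, -0.8660); from cell (4,7)
  next x-line at t=0.3200, next y-line at t=0.3118; Δt_x=2.0000, Δt_y=1.1547
    y: enter (4,6) at t=0.3118
    x: enter (3,6) at t=0.3200
    y: enter (3,5) at t=1.4665
    x: enter (2,5) at t=2.3200
    y: enter (2,4) at t=2.6212
    y: enter (2,3) at t=3.7759
    x: enter (1,3) at t=4.3200
    y: enter (1,2) at t=4.9306
    y: enter (1,1) at t=6.0853 ← occupied
  → r_3 = 6.0853
beam 4: φ=135°, α=330°
  dir = (cos 330°, sin 330°) = (0.8660, -0.5000); from cell (4,7)
  next x-line at t=0.9699, next y-line at t=0.5400; Δt_x=1.1547, Δt_y=2.0000
    y: enter (4,6) at t=0.5400
    x: enter (5,6) at t=0.9699 ← occupied
  → r_4 = 0.9699

ranges = [1.9976, 3.4600, 6.0853, 0.9699]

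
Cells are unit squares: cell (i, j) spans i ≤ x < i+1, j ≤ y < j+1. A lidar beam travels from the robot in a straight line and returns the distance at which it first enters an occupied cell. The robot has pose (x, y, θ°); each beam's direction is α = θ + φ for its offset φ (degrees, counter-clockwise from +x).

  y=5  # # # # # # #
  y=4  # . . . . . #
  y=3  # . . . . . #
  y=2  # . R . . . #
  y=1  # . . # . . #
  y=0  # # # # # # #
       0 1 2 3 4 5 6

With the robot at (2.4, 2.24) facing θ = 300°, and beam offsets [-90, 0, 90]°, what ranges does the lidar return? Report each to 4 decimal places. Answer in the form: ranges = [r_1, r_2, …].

beam 1: φ=-90°, α=210°
  d=(-0.8660,-0.5000)  start (2,2)  tX=0.4619 tY=0.4800  stride 1/|dx|=1.1547 1/|dy|=2.0000
    cross x-line → (1,2), t=0.4619
    cross y-line → (1,1), t=0.4800
    cross x-line → (0,1), t=1.6166 (wall)
  → r_1 = 1.6166
beam 2: φ=0°, α=300°
  d=(0.5000,-0.8660)  start (2,2)  tX=1.2000 tY=0.2771  stride 1/|dx|=2.0000 1/|dy|=1.1547
    cross y-line → (2,1), t=0.2771
    cross x-line → (3,1), t=1.2000 (wall)
  → r_2 = 1.2000
beam 3: φ=90°, α=30°
  d=(0.8660,0.5000)  start (2,2)  tX=0.6928 tY=1.5200  stride 1/|dx|=1.1547 1/|dy|=2.0000
    cross x-line → (3,2), t=0.6928
    cross y-line → (3,3), t=1.5200
    cross x-line → (4,3), t=1.8475
    cross x-line → (5,3), t=3.0022
    cross y-line → (5,4), t=3.5200
    cross x-line → (6,4), t=4.1569 (wall)
  → r_3 = 4.1569

ranges = [1.6166, 1.2000, 4.1569]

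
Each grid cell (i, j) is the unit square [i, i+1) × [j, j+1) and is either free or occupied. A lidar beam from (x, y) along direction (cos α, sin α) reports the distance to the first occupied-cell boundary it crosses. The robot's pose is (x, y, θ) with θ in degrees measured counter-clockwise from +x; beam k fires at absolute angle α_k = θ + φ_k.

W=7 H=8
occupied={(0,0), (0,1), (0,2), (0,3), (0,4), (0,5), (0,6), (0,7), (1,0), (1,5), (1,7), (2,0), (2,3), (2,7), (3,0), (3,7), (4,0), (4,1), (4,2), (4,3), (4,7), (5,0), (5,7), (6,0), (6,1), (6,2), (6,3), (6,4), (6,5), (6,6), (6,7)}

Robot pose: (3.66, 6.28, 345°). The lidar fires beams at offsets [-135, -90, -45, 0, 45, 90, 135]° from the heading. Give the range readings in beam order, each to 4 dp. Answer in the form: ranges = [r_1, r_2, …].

beam 1: φ=-135°, α=210°
  direction (-0.8660, -0.5000); cell (3,6); t to first gridline: x 0.7621, y 0.5600 (then +1.1547 / +2.0000)
    (3,5) via y @ 0.5600
    (2,5) via x @ 0.7621
    (1,5) via x @ 1.9168  # hit
  → r_1 = 1.9168
beam 2: φ=-90°, α=255°
  direction (-0.2588, -0.9659); cell (3,6); t to first gridline: x 2.5500, y 0.2899 (then +3.8637 / +1.0353)
    (3,5) via y @ 0.2899
    (3,4) via y @ 1.3252
    (3,3) via y @ 2.3604
    (2,3) via x @ 2.5500  # hit
  → r_2 = 2.5500
beam 3: φ=-45°, α=300°
  direction (0.5000, -0.8660); cell (3,6); t to first gridline: x 0.6800, y 0.3233 (then +2.0000 / +1.1547)
    (3,5) via y @ 0.3233
    (4,5) via x @ 0.6800
    (4,4) via y @ 1.4780
    (4,3) via y @ 2.6327  # hit
  → r_3 = 2.6327
beam 4: φ=0°, α=345°
  direction (0.9659, -0.2588); cell (3,6); t to first gridline: x 0.3520, y 1.0818 (then +1.0353 / +3.8637)
    (4,6) via x @ 0.3520
    (4,5) via y @ 1.0818
    (5,5) via x @ 1.3873
    (6,5) via x @ 2.4225  # hit
  → r_4 = 2.4225
beam 5: φ=45°, α=30°
  direction (0.8660, 0.5000); cell (3,6); t to first gridline: x 0.3926, y 1.4400 (then +1.1547 / +2.0000)
    (4,6) via x @ 0.3926
    (4,7) via y @ 1.4400  # hit
  → r_5 = 1.4400
beam 6: φ=90°, α=75°
  direction (0.2588, 0.9659); cell (3,6); t to first gridline: x 1.3137, y 0.7454 (then +3.8637 / +1.0353)
    (3,7) via y @ 0.7454  # hit
  → r_6 = 0.7454
beam 7: φ=135°, α=120°
  direction (-0.5000, 0.8660); cell (3,6); t to first gridline: x 1.3200, y 0.8314 (then +2.0000 / +1.1547)
    (3,7) via y @ 0.8314  # hit
  → r_7 = 0.8314

ranges = [1.9168, 2.5500, 2.6327, 2.4225, 1.4400, 0.7454, 0.8314]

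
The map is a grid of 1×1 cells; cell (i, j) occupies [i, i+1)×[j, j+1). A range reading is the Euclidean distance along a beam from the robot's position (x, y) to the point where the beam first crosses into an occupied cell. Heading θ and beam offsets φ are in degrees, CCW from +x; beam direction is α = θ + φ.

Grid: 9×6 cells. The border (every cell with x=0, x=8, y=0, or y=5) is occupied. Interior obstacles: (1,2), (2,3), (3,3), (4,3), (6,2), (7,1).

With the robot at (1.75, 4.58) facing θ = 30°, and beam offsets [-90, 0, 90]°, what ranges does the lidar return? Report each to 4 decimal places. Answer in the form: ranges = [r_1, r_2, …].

beam 1: φ=-90°, α=300°
  dir = (cos 300°, sin 300°) = (0.5000, -0.8660); from cell (1,4)
  next x-line at t=0.5000, next y-line at t=0.6697; Δt_x=2.0000, Δt_y=1.1547
    x: enter (2,4) at t=0.5000
    y: enter (2,3) at t=0.6697 ← occupied
  → r_1 = 0.6697
beam 2: φ=0°, α=30°
  dir = (cos 30°, sin 30°) = (0.8660, 0.5000); from cell (1,4)
  next x-line at t=0.2887, next y-line at t=0.8400; Δt_x=1.1547, Δt_y=2.0000
    x: enter (2,4) at t=0.2887
    y: enter (2,5) at t=0.8400 ← occupied
  → r_2 = 0.8400
beam 3: φ=90°, α=120°
  dir = (cos 120°, sin 120°) = (-0.5000, 0.8660); from cell (1,4)
  next x-line at t=1.5000, next y-line at t=0.4850; Δt_x=2.0000, Δt_y=1.1547
    y: enter (1,5) at t=0.4850 ← occupied
  → r_3 = 0.4850

ranges = [0.6697, 0.8400, 0.4850]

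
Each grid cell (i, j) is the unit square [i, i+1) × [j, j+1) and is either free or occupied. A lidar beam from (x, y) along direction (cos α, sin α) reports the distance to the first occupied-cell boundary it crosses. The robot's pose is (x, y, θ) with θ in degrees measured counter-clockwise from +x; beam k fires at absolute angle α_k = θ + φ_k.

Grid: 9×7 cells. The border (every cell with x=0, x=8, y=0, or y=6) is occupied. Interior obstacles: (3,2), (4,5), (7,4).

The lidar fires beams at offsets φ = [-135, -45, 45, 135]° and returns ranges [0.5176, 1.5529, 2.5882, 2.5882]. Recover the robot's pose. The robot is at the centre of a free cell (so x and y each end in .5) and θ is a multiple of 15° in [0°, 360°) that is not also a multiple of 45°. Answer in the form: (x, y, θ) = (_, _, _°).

(x, y, θ) = (6.5, 1.5, 30°)

Candidates: 32 free-cell centres × 16 headings = 512 poses. Raycast each; keep the one whose scan matches to 4 dp.
  (6.5, 1.5, 300°): beam 1 = 2.5882 ≠ 0.5176 ✗
  (4.5, 1.5, 255°): beam 1 = 1.0000 ≠ 0.5176 ✗
  (4.5, 1.5, 285°): beam 1 = 1.0000 ≠ 0.5176 ✗
  (6.5, 2.5, 15°): beam 1 = 1.7321 ≠ 0.5176 ✗
  …
  (6.5, 1.5, 30°): r_1=0.5176, r_2=1.5529, r_3=2.5882, r_4=2.5882 — all match ✓
No second candidate reproduces the full scan.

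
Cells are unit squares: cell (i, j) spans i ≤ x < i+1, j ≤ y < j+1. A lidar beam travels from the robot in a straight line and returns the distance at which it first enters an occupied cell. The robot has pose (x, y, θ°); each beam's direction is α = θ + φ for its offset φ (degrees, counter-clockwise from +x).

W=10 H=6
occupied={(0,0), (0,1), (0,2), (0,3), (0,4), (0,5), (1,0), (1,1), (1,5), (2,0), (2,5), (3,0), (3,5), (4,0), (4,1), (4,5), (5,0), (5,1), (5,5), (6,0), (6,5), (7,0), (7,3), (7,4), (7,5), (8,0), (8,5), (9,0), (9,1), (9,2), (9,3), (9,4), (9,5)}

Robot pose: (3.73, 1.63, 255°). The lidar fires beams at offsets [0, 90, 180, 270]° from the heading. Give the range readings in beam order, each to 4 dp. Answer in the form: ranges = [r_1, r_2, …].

beam 1: φ=0°, α=255°
  cosα=-0.2588 sinα=-0.9659 | (3,1) | tMaxX 2.8205 tMaxY 0.6522 | tΔX 3.8637 tΔY 1.0353
    t=0.6522 [y] (3,0) — stop
  → r_1 = 0.6522
beam 2: φ=90°, α=345°
  cosα=0.9659 sinα=-0.2588 | (3,1) | tMaxX 0.2795 tMaxY 2.4341 | tΔX 1.0353 tΔY 3.8637
    t=0.2795 [x] (4,1) — stop
  → r_2 = 0.2795
beam 3: φ=180°, α=75°
  cosα=0.2588 sinα=0.9659 | (3,1) | tMaxX 1.0432 tMaxY 0.3831 | tΔX 3.8637 tΔY 1.0353
    t=0.3831 [y] (3,2)
    t=1.0432 [x] (4,2)
    t=1.4183 [y] (4,3)
    t=2.4536 [y] (4,4)
    t=3.4889 [y] (4,5) — stop
  → r_3 = 3.4889
beam 4: φ=270°, α=165°
  cosα=-0.9659 sinα=0.2588 | (3,1) | tMaxX 0.7558 tMaxY 1.4296 | tΔX 1.0353 tΔY 3.8637
    t=0.7558 [x] (2,1)
    t=1.4296 [y] (2,2)
    t=1.7910 [x] (1,2)
    t=2.8263 [x] (0,2) — stop
  → r_4 = 2.8263

ranges = [0.6522, 0.2795, 3.4889, 2.8263]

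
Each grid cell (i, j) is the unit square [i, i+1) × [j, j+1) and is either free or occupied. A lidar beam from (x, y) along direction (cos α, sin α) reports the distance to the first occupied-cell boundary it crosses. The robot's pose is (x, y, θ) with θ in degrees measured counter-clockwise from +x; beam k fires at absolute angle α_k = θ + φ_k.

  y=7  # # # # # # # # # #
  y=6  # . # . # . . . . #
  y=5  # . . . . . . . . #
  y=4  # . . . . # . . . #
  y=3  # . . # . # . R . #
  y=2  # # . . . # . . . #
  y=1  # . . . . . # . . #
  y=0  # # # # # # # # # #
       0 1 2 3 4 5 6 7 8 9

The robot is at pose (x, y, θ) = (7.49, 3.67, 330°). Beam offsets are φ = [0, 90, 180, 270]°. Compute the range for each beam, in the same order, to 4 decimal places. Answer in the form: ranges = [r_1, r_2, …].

beam 1: φ=0°, α=330°
  direction (0.8660, -0.5000); cell (7,3); t to first gridline: x 0.5889, y 1.3400 (then +1.1547 / +2.0000)
    (8,3) via x @ 0.5889
    (8,2) via y @ 1.3400
    (9,2) via x @ 1.7436  # hit
  → r_1 = 1.7436
beam 2: φ=90°, α=60°
  direction (0.5000, 0.8660); cell (7,3); t to first gridline: x 1.0200, y 0.3811 (then +2.0000 / +1.1547)
    (7,4) via y @ 0.3811
    (8,4) via x @ 1.0200
    (8,5) via y @ 1.5358
    (8,6) via y @ 2.6905
    (9,6) via x @ 3.0200  # hit
  → r_2 = 3.0200
beam 3: φ=180°, α=150°
  direction (-0.8660, 0.5000); cell (7,3); t to first gridline: x 0.5658, y 0.6600 (then +1.1547 / +2.0000)
    (6,3) via x @ 0.5658
    (6,4) via y @ 0.6600
    (5,4) via x @ 1.7205  # hit
  → r_3 = 1.7205
beam 4: φ=270°, α=240°
  direction (-0.5000, -0.8660); cell (7,3); t to first gridline: x 0.9800, y 0.7736 (then +2.0000 / +1.1547)
    (7,2) via y @ 0.7736
    (6,2) via x @ 0.9800
    (6,1) via y @ 1.9283  # hit
  → r_4 = 1.9283

ranges = [1.7436, 3.0200, 1.7205, 1.9283]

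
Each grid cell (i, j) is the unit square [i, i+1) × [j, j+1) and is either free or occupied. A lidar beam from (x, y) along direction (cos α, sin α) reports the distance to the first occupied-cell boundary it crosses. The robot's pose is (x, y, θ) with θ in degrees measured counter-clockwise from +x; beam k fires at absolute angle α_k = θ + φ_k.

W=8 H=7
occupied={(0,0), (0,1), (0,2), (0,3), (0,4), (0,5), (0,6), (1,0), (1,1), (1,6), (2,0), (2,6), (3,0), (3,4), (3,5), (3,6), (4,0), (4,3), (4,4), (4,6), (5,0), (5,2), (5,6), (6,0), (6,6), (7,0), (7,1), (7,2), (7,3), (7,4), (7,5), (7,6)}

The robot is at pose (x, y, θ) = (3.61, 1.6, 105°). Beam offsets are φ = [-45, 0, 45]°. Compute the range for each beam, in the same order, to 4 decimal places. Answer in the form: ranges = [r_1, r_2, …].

beam 1: φ=-45°, α=60°
  direction (0.5000, 0.8660); cell (3,1); t to first gridline: x 0.7800, y 0.4619 (then +2.0000 / +1.1547)
    (3,2) via y @ 0.4619
    (4,2) via x @ 0.7800
    (4,3) via y @ 1.6166  # hit
  → r_1 = 1.6166
beam 2: φ=0°, α=105°
  direction (-0.2588, 0.9659); cell (3,1); t to first gridline: x 2.3569, y 0.4141 (then +3.8637 / +1.0353)
    (3,2) via y @ 0.4141
    (3,3) via y @ 1.4494
    (2,3) via x @ 2.3569
    (2,4) via y @ 2.4847
    (2,5) via y @ 3.5199
    (2,6) via y @ 4.5552  # hit
  → r_2 = 4.5552
beam 3: φ=45°, α=150°
  direction (-0.8660, 0.5000); cell (3,1); t to first gridline: x 0.7044, y 0.8000 (then +1.1547 / +2.0000)
    (2,1) via x @ 0.7044
    (2,2) via y @ 0.8000
    (1,2) via x @ 1.8591
    (1,3) via y @ 2.8000
    (0,3) via x @ 3.0138  # hit
  → r_3 = 3.0138

ranges = [1.6166, 4.5552, 3.0138]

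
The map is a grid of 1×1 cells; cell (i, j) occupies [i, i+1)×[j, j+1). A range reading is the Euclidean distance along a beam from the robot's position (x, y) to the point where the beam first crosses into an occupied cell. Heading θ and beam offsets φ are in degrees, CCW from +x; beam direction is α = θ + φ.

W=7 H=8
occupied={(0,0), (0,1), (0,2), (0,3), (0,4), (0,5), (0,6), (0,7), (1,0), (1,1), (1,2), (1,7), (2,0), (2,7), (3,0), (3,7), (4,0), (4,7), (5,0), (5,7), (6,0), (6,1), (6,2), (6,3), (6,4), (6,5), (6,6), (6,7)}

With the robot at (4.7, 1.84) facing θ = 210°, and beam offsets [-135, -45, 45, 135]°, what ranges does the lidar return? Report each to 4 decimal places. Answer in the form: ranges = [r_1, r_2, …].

ranges = [5.0228, 2.7952, 0.8696, 1.3459]

beam 1: φ=-135°, α=75°
  dir = (cos 75°, sin 75°) = (0.2588, 0.9659); from cell (4,1)
  next x-line at t=1.1591, next y-line at t=0.1656; Δt_x=3.8637, Δt_y=1.0353
    y: enter (4,2) at t=0.1656
    x: enter (5,2) at t=1.1591
    y: enter (5,3) at t=1.2009
    y: enter (5,4) at t=2.2362
    y: enter (5,5) at t=3.2715
    y: enter (5,6) at t=4.3067
    x: enter (6,6) at t=5.0228 ← occupied
  → r_1 = 5.0228
beam 2: φ=-45°, α=165°
  dir = (cos 165°, sin 165°) = (-0.9659, 0.2588); from cell (4,1)
  next x-line at t=0.7247, next y-line at t=0.6182; Δt_x=1.0353, Δt_y=3.8637
    y: enter (4,2) at t=0.6182
    x: enter (3,2) at t=0.7247
    x: enter (2,2) at t=1.7600
    x: enter (1,2) at t=2.7952 ← occupied
  → r_2 = 2.7952
beam 3: φ=45°, α=255°
  dir = (cos 255°, sin 255°) = (-0.2588, -0.9659); from cell (4,1)
  next x-line at t=2.7046, next y-line at t=0.8696; Δt_x=3.8637, Δt_y=1.0353
    y: enter (4,0) at t=0.8696 ← occupied
  → r_3 = 0.8696
beam 4: φ=135°, α=345°
  dir = (cos 345°, sin 345°) = (0.9659, -0.2588); from cell (4,1)
  next x-line at t=0.3106, next y-line at t=3.2455; Δt_x=1.0353, Δt_y=3.8637
    x: enter (5,1) at t=0.3106
    x: enter (6,1) at t=1.3459 ← occupied
  → r_4 = 1.3459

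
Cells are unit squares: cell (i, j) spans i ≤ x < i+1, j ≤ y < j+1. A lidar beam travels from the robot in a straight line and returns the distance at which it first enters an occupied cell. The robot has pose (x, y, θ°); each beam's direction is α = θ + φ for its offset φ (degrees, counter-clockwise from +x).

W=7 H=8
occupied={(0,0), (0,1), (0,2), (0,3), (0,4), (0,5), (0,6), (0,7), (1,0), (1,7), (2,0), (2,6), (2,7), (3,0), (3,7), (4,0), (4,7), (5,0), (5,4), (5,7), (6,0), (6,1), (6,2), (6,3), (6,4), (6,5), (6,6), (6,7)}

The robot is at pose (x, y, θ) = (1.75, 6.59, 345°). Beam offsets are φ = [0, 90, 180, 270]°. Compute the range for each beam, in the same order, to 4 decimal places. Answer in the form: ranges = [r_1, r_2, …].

beam 1: φ=0°, α=345°
  cosα=0.9659 sinα=-0.2588 | (1,6) | tMaxX 0.2588 tMaxY 2.2796 | tΔX 1.0353 tΔY 3.8637
    t=0.2588 [x] (2,6) — stop
  → r_1 = 0.2588
beam 2: φ=90°, α=75°
  cosα=0.2588 sinα=0.9659 | (1,6) | tMaxX 0.9659 tMaxY 0.4245 | tΔX 3.8637 tΔY 1.0353
    t=0.4245 [y] (1,7) — stop
  → r_2 = 0.4245
beam 3: φ=180°, α=165°
  cosα=-0.9659 sinα=0.2588 | (1,6) | tMaxX 0.7765 tMaxY 1.5841 | tΔX 1.0353 tΔY 3.8637
    t=0.7765 [x] (0,6) — stop
  → r_3 = 0.7765
beam 4: φ=270°, α=255°
  cosα=-0.2588 sinα=-0.9659 | (1,6) | tMaxX 2.8978 tMaxY 0.6108 | tΔX 3.8637 tΔY 1.0353
    t=0.6108 [y] (1,5)
    t=1.6461 [y] (1,4)
    t=2.6814 [y] (1,3)
    t=2.8978 [x] (0,3) — stop
  → r_4 = 2.8978

ranges = [0.2588, 0.4245, 0.7765, 2.8978]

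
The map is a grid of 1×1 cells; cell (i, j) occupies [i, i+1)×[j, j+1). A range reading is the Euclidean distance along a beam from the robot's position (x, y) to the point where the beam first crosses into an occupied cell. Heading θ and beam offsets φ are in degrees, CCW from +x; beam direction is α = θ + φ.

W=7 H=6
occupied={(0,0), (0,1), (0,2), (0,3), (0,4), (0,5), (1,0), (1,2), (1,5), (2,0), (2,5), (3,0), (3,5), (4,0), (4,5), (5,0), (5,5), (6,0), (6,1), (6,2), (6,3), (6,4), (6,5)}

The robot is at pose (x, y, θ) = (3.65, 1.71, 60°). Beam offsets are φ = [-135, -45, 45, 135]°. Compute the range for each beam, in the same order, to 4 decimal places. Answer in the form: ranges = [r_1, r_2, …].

beam 1: φ=-135°, α=285°
  d=(0.2588,-0.9659)  start (3,1)  tX=1.3523 tY=0.7350  stride 1/|dx|=3.8637 1/|dy|=1.0353
    cross y-line → (3,0), t=0.7350 (wall)
  → r_1 = 0.7350
beam 2: φ=-45°, α=15°
  d=(0.9659,0.2588)  start (3,1)  tX=0.3623 tY=1.1205  stride 1/|dx|=1.0353 1/|dy|=3.8637
    cross x-line → (4,1), t=0.3623
    cross y-line → (4,2), t=1.1205
    cross x-line → (5,2), t=1.3976
    cross x-line → (6,2), t=2.4329 (wall)
  → r_2 = 2.4329
beam 3: φ=45°, α=105°
  d=(-0.2588,0.9659)  start (3,1)  tX=2.5114 tY=0.3002  stride 1/|dx|=3.8637 1/|dy|=1.0353
    cross y-line → (3,2), t=0.3002
    cross y-line → (3,3), t=1.3355
    cross y-line → (3,4), t=2.3708
    cross x-line → (2,4), t=2.5114
    cross y-line → (2,5), t=3.4061 (wall)
  → r_3 = 3.4061
beam 4: φ=135°, α=195°
  d=(-0.9659,-0.2588)  start (3,1)  tX=0.6729 tY=2.7432  stride 1/|dx|=1.0353 1/|dy|=3.8637
    cross x-line → (2,1), t=0.6729
    cross x-line → (1,1), t=1.7082
    cross y-line → (1,0), t=2.7432 (wall)
  → r_4 = 2.7432

ranges = [0.7350, 2.4329, 3.4061, 2.7432]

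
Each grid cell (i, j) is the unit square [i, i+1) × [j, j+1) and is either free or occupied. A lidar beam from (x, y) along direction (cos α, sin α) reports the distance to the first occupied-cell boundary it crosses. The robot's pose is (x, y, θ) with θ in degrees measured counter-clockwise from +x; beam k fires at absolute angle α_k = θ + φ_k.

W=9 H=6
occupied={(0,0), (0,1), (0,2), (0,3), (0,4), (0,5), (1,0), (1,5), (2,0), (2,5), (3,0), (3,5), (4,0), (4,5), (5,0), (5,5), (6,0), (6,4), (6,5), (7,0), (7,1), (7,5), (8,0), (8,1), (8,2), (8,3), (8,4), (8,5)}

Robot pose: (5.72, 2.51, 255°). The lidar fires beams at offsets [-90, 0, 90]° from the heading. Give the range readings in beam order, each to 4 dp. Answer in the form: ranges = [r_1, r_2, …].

beam 1: φ=-90°, α=165°
  cosα=-0.9659 sinα=0.2588 | (5,2) | tMaxX 0.7454 tMaxY 1.8932 | tΔX 1.0353 tΔY 3.8637
    t=0.7454 [x] (4,2)
    t=1.7807 [x] (3,2)
    t=1.8932 [y] (3,3)
    t=2.8160 [x] (2,3)
    t=3.8512 [x] (1,3)
    t=4.8865 [x] (0,3) — stop
  → r_1 = 4.8865
beam 2: φ=0°, α=255°
  cosα=-0.2588 sinα=-0.9659 | (5,2) | tMaxX 2.7819 tMaxY 0.5280 | tΔX 3.8637 tΔY 1.0353
    t=0.5280 [y] (5,1)
    t=1.5633 [y] (5,0) — stop
  → r_2 = 1.5633
beam 3: φ=90°, α=345°
  cosα=0.9659 sinα=-0.2588 | (5,2) | tMaxX 0.2899 tMaxY 1.9705 | tΔX 1.0353 tΔY 3.8637
    t=0.2899 [x] (6,2)
    t=1.3252 [x] (7,2)
    t=1.9705 [y] (7,1) — stop
  → r_3 = 1.9705

ranges = [4.8865, 1.5633, 1.9705]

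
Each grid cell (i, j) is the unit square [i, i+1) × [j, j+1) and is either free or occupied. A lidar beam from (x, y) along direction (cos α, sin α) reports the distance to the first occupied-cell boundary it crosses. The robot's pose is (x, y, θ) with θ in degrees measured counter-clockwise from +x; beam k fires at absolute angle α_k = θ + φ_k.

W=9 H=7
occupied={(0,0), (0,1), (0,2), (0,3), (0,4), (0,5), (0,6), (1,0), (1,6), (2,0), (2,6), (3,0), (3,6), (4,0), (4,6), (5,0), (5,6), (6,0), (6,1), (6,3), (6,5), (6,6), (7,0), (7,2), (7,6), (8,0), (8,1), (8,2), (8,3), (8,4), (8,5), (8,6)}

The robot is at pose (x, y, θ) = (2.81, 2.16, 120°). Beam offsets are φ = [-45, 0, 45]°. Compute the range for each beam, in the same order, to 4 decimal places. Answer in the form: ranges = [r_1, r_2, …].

ranges = [3.9755, 3.6200, 1.8738]

beam 1: φ=-45°, α=75°
  cosα=0.2588 sinα=0.9659 | (2,2) | tMaxX 0.7341 tMaxY 0.8696 | tΔX 3.8637 tΔY 1.0353
    t=0.7341 [x] (3,2)
    t=0.8696 [y] (3,3)
    t=1.9049 [y] (3,4)
    t=2.9402 [y] (3,5)
    t=3.9755 [y] (3,6) — stop
  → r_1 = 3.9755
beam 2: φ=0°, α=120°
  cosα=-0.5000 sinα=0.8660 | (2,2) | tMaxX 1.6200 tMaxY 0.9699 | tΔX 2.0000 tΔY 1.1547
    t=0.9699 [y] (2,3)
    t=1.6200 [x] (1,3)
    t=2.1246 [y] (1,4)
    t=3.2793 [y] (1,5)
    t=3.6200 [x] (0,5) — stop
  → r_2 = 3.6200
beam 3: φ=45°, α=165°
  cosα=-0.9659 sinα=0.2588 | (2,2) | tMaxX 0.8386 tMaxY 3.2455 | tΔX 1.0353 tΔY 3.8637
    t=0.8386 [x] (1,2)
    t=1.8738 [x] (0,2) — stop
  → r_3 = 1.8738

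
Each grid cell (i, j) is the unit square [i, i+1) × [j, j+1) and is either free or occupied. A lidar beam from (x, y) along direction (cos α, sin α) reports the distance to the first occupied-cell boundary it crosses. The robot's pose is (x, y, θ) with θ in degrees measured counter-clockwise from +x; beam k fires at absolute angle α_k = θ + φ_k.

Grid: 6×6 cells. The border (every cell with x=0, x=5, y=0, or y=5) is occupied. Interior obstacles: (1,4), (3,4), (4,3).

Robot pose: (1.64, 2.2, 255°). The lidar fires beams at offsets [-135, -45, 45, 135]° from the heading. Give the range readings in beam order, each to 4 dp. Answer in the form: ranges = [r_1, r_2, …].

ranges = [1.2800, 0.7390, 1.3856, 2.7251]

beam 1: φ=-135°, α=120°
  cosα=-0.5000 sinα=0.8660 | (1,2) | tMaxX 1.2800 tMaxY 0.9238 | tΔX 2.0000 tΔY 1.1547
    t=0.9238 [y] (1,3)
    t=1.2800 [x] (0,3) — stop
  → r_1 = 1.2800
beam 2: φ=-45°, α=210°
  cosα=-0.8660 sinα=-0.5000 | (1,2) | tMaxX 0.7390 tMaxY 0.4000 | tΔX 1.1547 tΔY 2.0000
    t=0.4000 [y] (1,1)
    t=0.7390 [x] (0,1) — stop
  → r_2 = 0.7390
beam 3: φ=45°, α=300°
  cosα=0.5000 sinα=-0.8660 | (1,2) | tMaxX 0.7200 tMaxY 0.2309 | tΔX 2.0000 tΔY 1.1547
    t=0.2309 [y] (1,1)
    t=0.7200 [x] (2,1)
    t=1.3856 [y] (2,0) — stop
  → r_3 = 1.3856
beam 4: φ=135°, α=30°
  cosα=0.8660 sinα=0.5000 | (1,2) | tMaxX 0.4157 tMaxY 1.6000 | tΔX 1.1547 tΔY 2.0000
    t=0.4157 [x] (2,2)
    t=1.5704 [x] (3,2)
    t=1.6000 [y] (3,3)
    t=2.7251 [x] (4,3) — stop
  → r_4 = 2.7251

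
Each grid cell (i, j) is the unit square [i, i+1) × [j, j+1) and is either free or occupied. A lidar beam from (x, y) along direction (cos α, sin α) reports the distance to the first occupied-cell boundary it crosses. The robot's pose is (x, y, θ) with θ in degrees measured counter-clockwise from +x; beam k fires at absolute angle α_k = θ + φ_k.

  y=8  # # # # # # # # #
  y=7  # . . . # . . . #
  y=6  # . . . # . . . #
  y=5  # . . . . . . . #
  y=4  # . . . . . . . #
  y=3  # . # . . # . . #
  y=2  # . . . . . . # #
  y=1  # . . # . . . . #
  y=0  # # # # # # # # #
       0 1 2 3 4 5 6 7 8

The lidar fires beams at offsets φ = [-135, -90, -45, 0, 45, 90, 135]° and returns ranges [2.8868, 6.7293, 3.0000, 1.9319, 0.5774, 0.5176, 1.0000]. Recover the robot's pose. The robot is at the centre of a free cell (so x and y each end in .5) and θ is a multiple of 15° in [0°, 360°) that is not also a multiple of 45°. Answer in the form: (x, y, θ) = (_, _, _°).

Candidates: 43 free-cell centres × 16 headings = 688 poses. Raycast each; keep the one whose scan matches to 4 dp.
  (6.5, 7.5, 255°): beam 1 = 0.5774 ≠ 2.8868 ✗
  (6.5, 7.5, 105°): beam 1 = 1.7321 ≠ 2.8868 ✗
  (4.5, 3.5, 15°): beam 1 = 1.7321 ≠ 2.8868 ✗
  (6.5, 1.5, 15°): beam 1 = 0.5774 ≠ 2.8868 ✗
  …
  (7.5, 6.5, 285°): r_1=2.8868, r_2=6.7293, r_3=3.0000, r_4=1.9319, r_5=0.5774, r_6=0.5176, r_7=1.0000 — all match ✓
Only this pose fits every beam.

(x, y, θ) = (7.5, 6.5, 285°)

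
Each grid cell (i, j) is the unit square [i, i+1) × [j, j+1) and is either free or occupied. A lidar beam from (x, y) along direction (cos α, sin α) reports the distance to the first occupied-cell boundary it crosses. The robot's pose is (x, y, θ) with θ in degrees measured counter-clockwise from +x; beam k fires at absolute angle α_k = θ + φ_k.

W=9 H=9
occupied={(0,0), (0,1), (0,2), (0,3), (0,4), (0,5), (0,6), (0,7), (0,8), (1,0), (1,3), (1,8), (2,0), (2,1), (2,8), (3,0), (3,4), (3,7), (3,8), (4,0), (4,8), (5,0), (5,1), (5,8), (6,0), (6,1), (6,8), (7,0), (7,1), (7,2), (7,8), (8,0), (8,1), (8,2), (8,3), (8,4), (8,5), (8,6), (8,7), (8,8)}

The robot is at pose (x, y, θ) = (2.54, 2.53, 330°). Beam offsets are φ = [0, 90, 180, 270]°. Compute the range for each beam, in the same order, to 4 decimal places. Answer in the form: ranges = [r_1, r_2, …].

ranges = [2.8406, 1.6974, 0.9400, 0.6120]

beam 1: φ=0°, α=330°
  d=(0.8660,-0.5000)  start (2,2)  tX=0.5312 tY=1.0600  stride 1/|dx|=1.1547 1/|dy|=2.0000
    cross x-line → (3,2), t=0.5312
    cross y-line → (3,1), t=1.0600
    cross x-line → (4,1), t=1.6859
    cross x-line → (5,1), t=2.8406 (wall)
  → r_1 = 2.8406
beam 2: φ=90°, α=60°
  d=(0.5000,0.8660)  start (2,2)  tX=0.9200 tY=0.5427  stride 1/|dx|=2.0000 1/|dy|=1.1547
    cross y-line → (2,3), t=0.5427
    cross x-line → (3,3), t=0.9200
    cross y-line → (3,4), t=1.6974 (wall)
  → r_2 = 1.6974
beam 3: φ=180°, α=150°
  d=(-0.8660,0.5000)  start (2,2)  tX=0.6235 tY=0.9400  stride 1/|dx|=1.1547 1/|dy|=2.0000
    cross x-line → (1,2), t=0.6235
    cross y-line → (1,3), t=0.9400 (wall)
  → r_3 = 0.9400
beam 4: φ=270°, α=240°
  d=(-0.5000,-0.8660)  start (2,2)  tX=1.0800 tY=0.6120  stride 1/|dx|=2.0000 1/|dy|=1.1547
    cross y-line → (2,1), t=0.6120 (wall)
  → r_4 = 0.6120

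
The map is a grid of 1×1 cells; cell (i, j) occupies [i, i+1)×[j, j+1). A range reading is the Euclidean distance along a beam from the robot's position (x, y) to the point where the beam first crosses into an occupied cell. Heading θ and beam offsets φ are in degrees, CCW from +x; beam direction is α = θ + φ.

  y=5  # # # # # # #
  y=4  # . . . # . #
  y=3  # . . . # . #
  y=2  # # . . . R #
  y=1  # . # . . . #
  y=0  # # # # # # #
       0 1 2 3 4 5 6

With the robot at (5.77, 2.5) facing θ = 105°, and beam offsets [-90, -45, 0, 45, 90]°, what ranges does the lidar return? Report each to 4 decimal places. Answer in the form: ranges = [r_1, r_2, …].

beam 1: φ=-90°, α=15°
  d=(0.9659,0.2588)  start (5,2)  tX=0.2381 tY=1.9319  stride 1/|dx|=1.0353 1/|dy|=3.8637
    cross x-line → (6,2), t=0.2381 (wall)
  → r_1 = 0.2381
beam 2: φ=-45°, α=60°
  d=(0.5000,0.8660)  start (5,2)  tX=0.4600 tY=0.5774  stride 1/|dx|=2.0000 1/|dy|=1.1547
    cross x-line → (6,2), t=0.4600 (wall)
  → r_2 = 0.4600
beam 3: φ=0°, α=105°
  d=(-0.2588,0.9659)  start (5,2)  tX=2.9751 tY=0.5176  stride 1/|dx|=3.8637 1/|dy|=1.0353
    cross y-line → (5,3), t=0.5176
    cross y-line → (5,4), t=1.5529
    cross y-line → (5,5), t=2.5882 (wall)
  → r_3 = 2.5882
beam 4: φ=45°, α=150°
  d=(-0.8660,0.5000)  start (5,2)  tX=0.8891 tY=1.0000  stride 1/|dx|=1.1547 1/|dy|=2.0000
    cross x-line → (4,2), t=0.8891
    cross y-line → (4,3), t=1.0000 (wall)
  → r_4 = 1.0000
beam 5: φ=90°, α=195°
  d=(-0.9659,-0.2588)  start (5,2)  tX=0.7972 tY=1.9319  stride 1/|dx|=1.0353 1/|dy|=3.8637
    cross x-line → (4,2), t=0.7972
    cross x-line → (3,2), t=1.8324
    cross y-line → (3,1), t=1.9319
    cross x-line → (2,1), t=2.8677 (wall)
  → r_5 = 2.8677

ranges = [0.2381, 0.4600, 2.5882, 1.0000, 2.8677]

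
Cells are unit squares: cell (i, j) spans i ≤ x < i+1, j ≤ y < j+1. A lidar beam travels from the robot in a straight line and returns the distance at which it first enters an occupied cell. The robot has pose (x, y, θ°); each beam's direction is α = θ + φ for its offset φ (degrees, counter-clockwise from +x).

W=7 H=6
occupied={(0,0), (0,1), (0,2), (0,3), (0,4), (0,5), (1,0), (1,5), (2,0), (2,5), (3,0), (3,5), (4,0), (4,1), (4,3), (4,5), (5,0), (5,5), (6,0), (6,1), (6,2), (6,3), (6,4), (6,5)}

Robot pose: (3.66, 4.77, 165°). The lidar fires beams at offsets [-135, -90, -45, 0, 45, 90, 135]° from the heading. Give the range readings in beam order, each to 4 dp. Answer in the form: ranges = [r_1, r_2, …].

ranges = [0.4600, 0.2381, 0.2656, 0.8887, 3.0715, 3.9030, 0.8891]

beam 1: φ=-135°, α=30°
  dir = (cos 30°, sin 30°) = (0.8660, 0.5000); from cell (3,4)
  next x-line at t=0.3926, next y-line at t=0.4600; Δt_x=1.1547, Δt_y=2.0000
    x: enter (4,4) at t=0.3926
    y: enter (4,5) at t=0.4600 ← occupied
  → r_1 = 0.4600
beam 2: φ=-90°, α=75°
  dir = (cos 75°, sin 75°) = (0.2588, 0.9659); from cell (3,4)
  next x-line at t=1.3137, next y-line at t=0.2381; Δt_x=3.8637, Δt_y=1.0353
    y: enter (3,5) at t=0.2381 ← occupied
  → r_2 = 0.2381
beam 3: φ=-45°, α=120°
  dir = (cos 120°, sin 120°) = (-0.5000, 0.8660); from cell (3,4)
  next x-line at t=1.3200, next y-line at t=0.2656; Δt_x=2.0000, Δt_y=1.1547
    y: enter (3,5) at t=0.2656 ← occupied
  → r_3 = 0.2656
beam 4: φ=0°, α=165°
  dir = (cos 165°, sin 165°) = (-0.9659, 0.2588); from cell (3,4)
  next x-line at t=0.6833, next y-line at t=0.8887; Δt_x=1.0353, Δt_y=3.8637
    x: enter (2,4) at t=0.6833
    y: enter (2,5) at t=0.8887 ← occupied
  → r_4 = 0.8887
beam 5: φ=45°, α=210°
  dir = (cos 210°, sin 210°) = (-0.8660, -0.5000); from cell (3,4)
  next x-line at t=0.7621, next y-line at t=1.5400; Δt_x=1.1547, Δt_y=2.0000
    x: enter (2,4) at t=0.7621
    y: enter (2,3) at t=1.5400
    x: enter (1,3) at t=1.9168
    x: enter (0,3) at t=3.0715 ← occupied
  → r_5 = 3.0715
beam 6: φ=90°, α=255°
  dir = (cos 255°, sin 255°) = (-0.2588, -0.9659); from cell (3,4)
  next x-line at t=2.5500, next y-line at t=0.7972; Δt_x=3.8637, Δt_y=1.0353
    y: enter (3,3) at t=0.7972
    y: enter (3,2) at t=1.8324
    x: enter (2,2) at t=2.5500
    y: enter (2,1) at t=2.8677
    y: enter (2,0) at t=3.9030 ← occupied
  → r_6 = 3.9030
beam 7: φ=135°, α=300°
  dir = (cos 300°, sin 300°) = (0.5000, -0.8660); from cell (3,4)
  next x-line at t=0.6800, next y-line at t=0.8891; Δt_x=2.0000, Δt_y=1.1547
    x: enter (4,4) at t=0.6800
    y: enter (4,3) at t=0.8891 ← occupied
  → r_7 = 0.8891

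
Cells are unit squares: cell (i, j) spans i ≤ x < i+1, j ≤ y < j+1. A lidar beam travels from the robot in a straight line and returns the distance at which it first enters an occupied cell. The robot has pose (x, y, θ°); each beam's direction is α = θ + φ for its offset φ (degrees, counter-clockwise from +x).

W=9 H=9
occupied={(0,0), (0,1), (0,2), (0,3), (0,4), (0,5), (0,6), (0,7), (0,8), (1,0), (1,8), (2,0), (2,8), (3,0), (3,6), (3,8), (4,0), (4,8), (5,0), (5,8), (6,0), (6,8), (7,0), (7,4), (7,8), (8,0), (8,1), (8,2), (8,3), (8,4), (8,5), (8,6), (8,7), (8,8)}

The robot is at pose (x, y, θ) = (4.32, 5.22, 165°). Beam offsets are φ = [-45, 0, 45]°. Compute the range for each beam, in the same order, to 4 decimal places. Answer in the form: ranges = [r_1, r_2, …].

ranges = [0.9007, 3.4371, 3.8336]

beam 1: φ=-45°, α=120°
  d=(-0.5000,0.8660)  start (4,5)  tX=0.6400 tY=0.9007  stride 1/|dx|=2.0000 1/|dy|=1.1547
    cross x-line → (3,5), t=0.6400
    cross y-line → (3,6), t=0.9007 (wall)
  → r_1 = 0.9007
beam 2: φ=0°, α=165°
  d=(-0.9659,0.2588)  start (4,5)  tX=0.3313 tY=3.0137  stride 1/|dx|=1.0353 1/|dy|=3.8637
    cross x-line → (3,5), t=0.3313
    cross x-line → (2,5), t=1.3666
    cross x-line → (1,5), t=2.4018
    cross y-line → (1,6), t=3.0137
    cross x-line → (0,6), t=3.4371 (wall)
  → r_2 = 3.4371
beam 3: φ=45°, α=210°
  d=(-0.8660,-0.5000)  start (4,5)  tX=0.3695 tY=0.4400  stride 1/|dx|=1.1547 1/|dy|=2.0000
    cross x-line → (3,5), t=0.3695
    cross y-line → (3,4), t=0.4400
    cross x-line → (2,4), t=1.5242
    cross y-line → (2,3), t=2.4400
    cross x-line → (1,3), t=2.6789
    cross x-line → (0,3), t=3.8336 (wall)
  → r_3 = 3.8336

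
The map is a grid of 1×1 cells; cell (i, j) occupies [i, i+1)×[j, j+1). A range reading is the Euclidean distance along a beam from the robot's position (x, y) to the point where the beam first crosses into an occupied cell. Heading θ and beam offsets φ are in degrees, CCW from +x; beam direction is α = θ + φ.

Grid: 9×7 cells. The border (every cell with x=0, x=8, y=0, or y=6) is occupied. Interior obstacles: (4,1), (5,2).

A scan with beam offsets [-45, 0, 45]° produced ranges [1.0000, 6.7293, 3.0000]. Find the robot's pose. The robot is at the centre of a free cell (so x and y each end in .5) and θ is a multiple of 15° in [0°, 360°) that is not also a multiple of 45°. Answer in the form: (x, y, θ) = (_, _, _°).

(x, y, θ) = (7.5, 5.5, 195°)

Candidates: 33 free-cell centres × 16 headings = 528 poses. Raycast each; keep the one whose scan matches to 4 dp.
  (5.5, 3.5, 195°): beam 1 = 5.0000 ≠ 1.0000 ✗
  (4.5, 2.5, 165°): beam 1 = 4.0415 ≠ 1.0000 ✗
  (4.5, 5.5, 285°): beam 1 = 5.1962 ≠ 1.0000 ✗
  …
  (7.5, 5.5, 195°): r_1=1.0000, r_2=6.7293, r_3=3.0000 — all match ✓
Unique over the lattice → pose = (7.5, 5.5, 195°).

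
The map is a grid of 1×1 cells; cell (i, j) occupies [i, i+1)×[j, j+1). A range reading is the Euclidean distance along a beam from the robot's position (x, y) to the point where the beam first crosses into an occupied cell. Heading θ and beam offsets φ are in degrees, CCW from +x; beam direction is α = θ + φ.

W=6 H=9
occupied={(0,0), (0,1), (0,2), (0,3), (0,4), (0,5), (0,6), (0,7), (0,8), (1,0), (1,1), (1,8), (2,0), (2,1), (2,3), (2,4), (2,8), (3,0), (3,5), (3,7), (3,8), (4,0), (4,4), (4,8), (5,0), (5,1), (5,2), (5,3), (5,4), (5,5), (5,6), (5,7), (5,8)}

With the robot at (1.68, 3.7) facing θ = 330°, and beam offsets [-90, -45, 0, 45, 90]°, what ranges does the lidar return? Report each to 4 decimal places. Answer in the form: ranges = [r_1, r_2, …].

ranges = [1.3600, 1.7600, 0.3695, 0.3313, 0.6400]

beam 1: φ=-90°, α=240°
  direction (-0.5000, -0.8660); cell (1,3); t to first gridline: x 1.3600, y 0.8083 (then +2.0000 / +1.1547)
    (1,2) via y @ 0.8083
    (0,2) via x @ 1.3600  # hit
  → r_1 = 1.3600
beam 2: φ=-45°, α=285°
  direction (0.2588, -0.9659); cell (1,3); t to first gridline: x 1.2364, y 0.7247 (then +3.8637 / +1.0353)
    (1,2) via y @ 0.7247
    (2,2) via x @ 1.2364
    (2,1) via y @ 1.7600  # hit
  → r_2 = 1.7600
beam 3: φ=0°, α=330°
  direction (0.8660, -0.5000); cell (1,3); t to first gridline: x 0.3695, y 1.4000 (then +1.1547 / +2.0000)
    (2,3) via x @ 0.3695  # hit
  → r_3 = 0.3695
beam 4: φ=45°, α=15°
  direction (0.9659, 0.2588); cell (1,3); t to first gridline: x 0.3313, y 1.1591 (then +1.0353 / +3.8637)
    (2,3) via x @ 0.3313  # hit
  → r_4 = 0.3313
beam 5: φ=90°, α=60°
  direction (0.5000, 0.8660); cell (1,3); t to first gridline: x 0.6400, y 0.3464 (then +2.0000 / +1.1547)
    (1,4) via y @ 0.3464
    (2,4) via x @ 0.6400  # hit
  → r_5 = 0.6400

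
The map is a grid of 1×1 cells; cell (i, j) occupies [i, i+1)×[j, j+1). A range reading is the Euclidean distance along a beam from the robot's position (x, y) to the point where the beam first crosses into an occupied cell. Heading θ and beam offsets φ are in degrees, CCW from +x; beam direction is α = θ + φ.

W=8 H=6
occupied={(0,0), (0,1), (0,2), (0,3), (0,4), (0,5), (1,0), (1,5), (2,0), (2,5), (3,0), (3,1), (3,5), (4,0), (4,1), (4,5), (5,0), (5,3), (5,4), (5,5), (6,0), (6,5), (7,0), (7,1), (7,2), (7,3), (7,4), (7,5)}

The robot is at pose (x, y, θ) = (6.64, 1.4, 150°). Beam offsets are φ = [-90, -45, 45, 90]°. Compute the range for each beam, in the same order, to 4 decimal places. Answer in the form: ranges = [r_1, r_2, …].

ranges = [0.7200, 2.4728, 1.5455, 0.4619]

beam 1: φ=-90°, α=60°
  cosα=0.5000 sinα=0.8660 | (6,1) | tMaxX 0.7200 tMaxY 0.6928 | tΔX 2.0000 tΔY 1.1547
    t=0.6928 [y] (6,2)
    t=0.7200 [x] (7,2) — stop
  → r_1 = 0.7200
beam 2: φ=-45°, α=105°
  cosα=-0.2588 sinα=0.9659 | (6,1) | tMaxX 2.4728 tMaxY 0.6212 | tΔX 3.8637 tΔY 1.0353
    t=0.6212 [y] (6,2)
    t=1.6564 [y] (6,3)
    t=2.4728 [x] (5,3) — stop
  → r_2 = 2.4728
beam 3: φ=45°, α=195°
  cosα=-0.9659 sinα=-0.2588 | (6,1) | tMaxX 0.6626 tMaxY 1.5455 | tΔX 1.0353 tΔY 3.8637
    t=0.6626 [x] (5,1)
    t=1.5455 [y] (5,0) — stop
  → r_3 = 1.5455
beam 4: φ=90°, α=240°
  cosα=-0.5000 sinα=-0.8660 | (6,1) | tMaxX 1.2800 tMaxY 0.4619 | tΔX 2.0000 tΔY 1.1547
    t=0.4619 [y] (6,0) — stop
  → r_4 = 0.4619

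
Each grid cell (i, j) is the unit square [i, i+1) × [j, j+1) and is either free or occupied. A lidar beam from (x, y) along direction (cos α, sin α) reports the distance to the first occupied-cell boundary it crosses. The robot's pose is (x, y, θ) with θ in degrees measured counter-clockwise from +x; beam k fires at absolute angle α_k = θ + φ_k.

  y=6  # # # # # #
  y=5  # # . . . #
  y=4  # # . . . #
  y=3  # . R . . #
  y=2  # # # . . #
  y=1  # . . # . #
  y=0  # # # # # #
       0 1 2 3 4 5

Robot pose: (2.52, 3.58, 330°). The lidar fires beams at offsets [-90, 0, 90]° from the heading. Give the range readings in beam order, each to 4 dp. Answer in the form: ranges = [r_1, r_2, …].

ranges = [0.6697, 2.8637, 2.7944]

beam 1: φ=-90°, α=240°
  dir = (cos 240°, sin 240°) = (-0.5000, -0.8660); from cell (2,3)
  next x-line at t=1.0400, next y-line at t=0.6697; Δt_x=2.0000, Δt_y=1.1547
    y: enter (2,2) at t=0.6697 ← occupied
  → r_1 = 0.6697
beam 2: φ=0°, α=330°
  dir = (cos 330°, sin 330°) = (0.8660, -0.5000); from cell (2,3)
  next x-line at t=0.5543, next y-line at t=1.1600; Δt_x=1.1547, Δt_y=2.0000
    x: enter (3,3) at t=0.5543
    y: enter (3,2) at t=1.1600
    x: enter (4,2) at t=1.7090
    x: enter (5,2) at t=2.8637 ← occupied
  → r_2 = 2.8637
beam 3: φ=90°, α=60°
  dir = (cos 60°, sin 60°) = (0.5000, 0.8660); from cell (2,3)
  next x-line at t=0.9600, next y-line at t=0.4850; Δt_x=2.0000, Δt_y=1.1547
    y: enter (2,4) at t=0.4850
    x: enter (3,4) at t=0.9600
    y: enter (3,5) at t=1.6397
    y: enter (3,6) at t=2.7944 ← occupied
  → r_3 = 2.7944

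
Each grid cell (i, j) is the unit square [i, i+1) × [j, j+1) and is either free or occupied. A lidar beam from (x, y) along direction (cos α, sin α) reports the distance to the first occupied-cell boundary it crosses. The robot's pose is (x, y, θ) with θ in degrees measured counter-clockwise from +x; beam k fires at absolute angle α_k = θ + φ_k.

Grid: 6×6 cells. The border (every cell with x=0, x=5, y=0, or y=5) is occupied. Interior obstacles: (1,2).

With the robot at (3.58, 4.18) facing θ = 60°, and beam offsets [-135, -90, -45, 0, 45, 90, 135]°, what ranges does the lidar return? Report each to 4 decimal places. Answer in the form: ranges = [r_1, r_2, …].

ranges = [3.2922, 1.6397, 1.4701, 0.9469, 0.8489, 1.6400, 2.6710]

beam 1: φ=-135°, α=285°
  cosα=0.2588 sinα=-0.9659 | (3,4) | tMaxX 1.6228 tMaxY 0.1863 | tΔX 3.8637 tΔY 1.0353
    t=0.1863 [y] (3,3)
    t=1.2216 [y] (3,2)
    t=1.6228 [x] (4,2)
    t=2.2569 [y] (4,1)
    t=3.2922 [y] (4,0) — stop
  → r_1 = 3.2922
beam 2: φ=-90°, α=330°
  cosα=0.8660 sinα=-0.5000 | (3,4) | tMaxX 0.4850 tMaxY 0.3600 | tΔX 1.1547 tΔY 2.0000
    t=0.3600 [y] (3,3)
    t=0.4850 [x] (4,3)
    t=1.6397 [x] (5,3) — stop
  → r_2 = 1.6397
beam 3: φ=-45°, α=15°
  cosα=0.9659 sinα=0.2588 | (3,4) | tMaxX 0.4348 tMaxY 3.1682 | tΔX 1.0353 tΔY 3.8637
    t=0.4348 [x] (4,4)
    t=1.4701 [x] (5,4) — stop
  → r_3 = 1.4701
beam 4: φ=0°, α=60°
  cosα=0.5000 sinα=0.8660 | (3,4) | tMaxX 0.8400 tMaxY 0.9469 | tΔX 2.0000 tΔY 1.1547
    t=0.8400 [x] (4,4)
    t=0.9469 [y] (4,5) — stop
  → r_4 = 0.9469
beam 5: φ=45°, α=105°
  cosα=-0.2588 sinα=0.9659 | (3,4) | tMaxX 2.2409 tMaxY 0.8489 | tΔX 3.8637 tΔY 1.0353
    t=0.8489 [y] (3,5) — stop
  → r_5 = 0.8489
beam 6: φ=90°, α=150°
  cosα=-0.8660 sinα=0.5000 | (3,4) | tMaxX 0.6697 tMaxY 1.6400 | tΔX 1.1547 tΔY 2.0000
    t=0.6697 [x] (2,4)
    t=1.6400 [y] (2,5) — stop
  → r_6 = 1.6400
beam 7: φ=135°, α=195°
  cosα=-0.9659 sinα=-0.2588 | (3,4) | tMaxX 0.6005 tMaxY 0.6955 | tΔX 1.0353 tΔY 3.8637
    t=0.6005 [x] (2,4)
    t=0.6955 [y] (2,3)
    t=1.6357 [x] (1,3)
    t=2.6710 [x] (0,3) — stop
  → r_7 = 2.6710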